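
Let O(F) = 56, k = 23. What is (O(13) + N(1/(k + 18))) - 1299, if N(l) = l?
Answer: -50962/41 ≈ -1243.0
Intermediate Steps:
(O(13) + N(1/(k + 18))) - 1299 = (56 + 1/(23 + 18)) - 1299 = (56 + 1/41) - 1299 = 2297/41 - 1299 = -50962/41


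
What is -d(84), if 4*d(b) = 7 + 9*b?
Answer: -763/4 ≈ -190.75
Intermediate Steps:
d(b) = 7/4 + 9*b/4 (d(b) = (7 + 9*b)/4 = 7/4 + 9*b/4)
-d(84) = -(7/4 + (9/4)*84) = -(7/4 + 189) = -1*763/4 = -763/4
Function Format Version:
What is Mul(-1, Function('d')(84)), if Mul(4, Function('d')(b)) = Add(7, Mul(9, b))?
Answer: Rational(-763, 4) ≈ -190.75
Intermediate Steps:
Function('d')(b) = Add(Rational(7, 4), Mul(Rational(9, 4), b)) (Function('d')(b) = Mul(Rational(1, 4), Add(7, Mul(9, b))) = Add(Rational(7, 4), Mul(Rational(9, 4), b)))
Mul(-1, Function('d')(84)) = Mul(-1, Add(Rational(7, 4), Mul(Rational(9, 4), 84))) = Mul(-1, Add(Rational(7, 4), 189)) = Mul(-1, Rational(763, 4)) = Rational(-763, 4)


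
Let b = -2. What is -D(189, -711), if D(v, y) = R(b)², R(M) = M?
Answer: -4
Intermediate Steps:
D(v, y) = 4 (D(v, y) = (-2)² = 4)
-D(189, -711) = -1*4 = -4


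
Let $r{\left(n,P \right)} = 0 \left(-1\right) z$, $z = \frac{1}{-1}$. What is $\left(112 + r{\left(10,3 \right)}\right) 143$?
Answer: $16016$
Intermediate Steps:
$z = -1$
$r{\left(n,P \right)} = 0$ ($r{\left(n,P \right)} = 0 \left(-1\right) \left(-1\right) = 0 \left(-1\right) = 0$)
$\left(112 + r{\left(10,3 \right)}\right) 143 = \left(112 + 0\right) 143 = 112 \cdot 143 = 16016$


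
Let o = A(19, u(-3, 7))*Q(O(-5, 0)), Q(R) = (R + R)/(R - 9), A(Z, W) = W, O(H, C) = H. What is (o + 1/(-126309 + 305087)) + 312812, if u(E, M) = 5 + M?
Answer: 391478052839/1251446 ≈ 3.1282e+5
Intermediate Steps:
Q(R) = 2*R/(-9 + R) (Q(R) = (2*R)/(-9 + R) = 2*R/(-9 + R))
o = 60/7 (o = (5 + 7)*(2*(-5)/(-9 - 5)) = 12*(2*(-5)/(-14)) = 12*(2*(-5)*(-1/14)) = 12*(5/7) = 60/7 ≈ 8.5714)
(o + 1/(-126309 + 305087)) + 312812 = (60/7 + 1/(-126309 + 305087)) + 312812 = (60/7 + 1/178778) + 312812 = 10726687/1251446 + 312812 = 391478052839/1251446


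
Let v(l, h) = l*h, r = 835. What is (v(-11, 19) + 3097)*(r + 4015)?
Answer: 14006800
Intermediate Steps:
v(l, h) = h*l
(v(-11, 19) + 3097)*(r + 4015) = (19*(-11) + 3097)*(835 + 4015) = (-209 + 3097)*4850 = 2888*4850 = 14006800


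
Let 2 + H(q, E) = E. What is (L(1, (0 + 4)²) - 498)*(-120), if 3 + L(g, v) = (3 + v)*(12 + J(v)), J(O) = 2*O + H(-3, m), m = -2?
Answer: -31080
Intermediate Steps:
H(q, E) = -2 + E
J(O) = -4 + 2*O (J(O) = 2*O + (-2 - 2) = 2*O - 4 = -4 + 2*O)
L(g, v) = -3 + (3 + v)*(8 + 2*v) (L(g, v) = -3 + (3 + v)*(12 + (-4 + 2*v)) = -3 + (3 + v)*(8 + 2*v))
(L(1, (0 + 4)²) - 498)*(-120) = ((21 + 2*((0 + 4)²)² + 14*(0 + 4)²) - 498)*(-120) = ((21 + 2*(4²)² + 14*4²) - 498)*(-120) = ((21 + 2*16² + 14*16) - 498)*(-120) = ((21 + 2*256 + 224) - 498)*(-120) = ((21 + 512 + 224) - 498)*(-120) = (757 - 498)*(-120) = 259*(-120) = -31080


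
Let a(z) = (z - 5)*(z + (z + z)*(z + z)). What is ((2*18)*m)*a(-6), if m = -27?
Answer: 1475496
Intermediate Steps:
a(z) = (-5 + z)*(z + 4*z²) (a(z) = (-5 + z)*(z + (2*z)*(2*z)) = (-5 + z)*(z + 4*z²))
((2*18)*m)*a(-6) = ((2*18)*(-27))*(-6*(-5 - 19*(-6) + 4*(-6)²)) = (36*(-27))*(-6*(-5 + 114 + 4*36)) = -(-5832)*(-5 + 114 + 144) = -(-5832)*253 = -972*(-1518) = 1475496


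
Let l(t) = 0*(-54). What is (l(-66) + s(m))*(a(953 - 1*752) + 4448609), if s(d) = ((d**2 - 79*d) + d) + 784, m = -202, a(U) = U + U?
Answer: 255124086784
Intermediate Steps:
l(t) = 0
a(U) = 2*U
s(d) = 784 + d**2 - 78*d (s(d) = (d**2 - 78*d) + 784 = 784 + d**2 - 78*d)
(l(-66) + s(m))*(a(953 - 1*752) + 4448609) = (0 + (784 + (-202)**2 - 78*(-202)))*(2*(953 - 1*752) + 4448609) = (0 + (784 + 40804 + 15756))*(2*(953 - 752) + 4448609) = (0 + 57344)*(2*201 + 4448609) = 57344*(402 + 4448609) = 57344*4449011 = 255124086784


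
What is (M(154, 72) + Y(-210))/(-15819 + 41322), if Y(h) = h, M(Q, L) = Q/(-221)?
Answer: -46564/5636163 ≈ -0.0082617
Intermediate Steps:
M(Q, L) = -Q/221 (M(Q, L) = Q*(-1/221) = -Q/221)
(M(154, 72) + Y(-210))/(-15819 + 41322) = (-1/221*154 - 210)/(-15819 + 41322) = (-154/221 - 210)/25503 = -46564/221*1/25503 = -46564/5636163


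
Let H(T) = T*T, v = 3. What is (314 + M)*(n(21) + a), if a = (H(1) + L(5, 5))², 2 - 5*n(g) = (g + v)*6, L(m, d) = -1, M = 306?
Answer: -17608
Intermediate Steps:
H(T) = T²
n(g) = -16/5 - 6*g/5 (n(g) = ⅖ - (g + 3)*6/5 = ⅖ - (3 + g)*6/5 = ⅖ - (18 + 6*g)/5 = ⅖ + (-18/5 - 6*g/5) = -16/5 - 6*g/5)
a = 0 (a = (1² - 1)² = (1 - 1)² = 0² = 0)
(314 + M)*(n(21) + a) = (314 + 306)*((-16/5 - 6/5*21) + 0) = 620*((-16/5 - 126/5) + 0) = 620*(-142/5 + 0) = 620*(-142/5) = -17608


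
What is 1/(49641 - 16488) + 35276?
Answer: 1169505229/33153 ≈ 35276.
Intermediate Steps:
1/(49641 - 16488) + 35276 = 1/33153 + 35276 = 1169505229/33153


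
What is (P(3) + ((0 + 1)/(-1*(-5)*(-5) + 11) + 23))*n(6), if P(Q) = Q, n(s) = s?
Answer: 1089/7 ≈ 155.57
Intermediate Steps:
(P(3) + ((0 + 1)/(-1*(-5)*(-5) + 11) + 23))*n(6) = (3 + ((0 + 1)/(-1*(-5)*(-5) + 11) + 23))*6 = (3 + (1/(5*(-5) + 11) + 23))*6 = (3 + (1/(-25 + 11) + 23))*6 = (3 + (1/(-14) + 23))*6 = (3 + (1*(-1/14) + 23))*6 = (3 + (-1/14 + 23))*6 = (3 + 321/14)*6 = (363/14)*6 = 1089/7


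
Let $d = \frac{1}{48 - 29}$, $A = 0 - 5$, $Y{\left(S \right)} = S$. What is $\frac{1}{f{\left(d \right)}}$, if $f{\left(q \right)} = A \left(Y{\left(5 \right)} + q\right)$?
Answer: $- \frac{19}{480} \approx -0.039583$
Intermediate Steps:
$A = -5$ ($A = 0 - 5 = -5$)
$d = \frac{1}{19} \approx 0.052632$
$f{\left(q \right)} = -25 - 5 q$ ($f{\left(q \right)} = - 5 \left(5 + q\right) = -25 - 5 q$)
$\frac{1}{f{\left(d \right)}} = \frac{1}{-25 - \frac{5}{19}} = \frac{1}{- \frac{480}{19}} = - \frac{19}{480}$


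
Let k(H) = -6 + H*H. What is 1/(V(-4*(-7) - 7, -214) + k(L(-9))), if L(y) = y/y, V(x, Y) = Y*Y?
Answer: 1/45791 ≈ 2.1838e-5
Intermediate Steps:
V(x, Y) = Y²
L(y) = 1
k(H) = -6 + H²
1/(V(-4*(-7) - 7, -214) + k(L(-9))) = 1/((-214)² + (-6 + 1²)) = 1/(45796 + (-6 + 1)) = 1/(45796 - 5) = 1/45791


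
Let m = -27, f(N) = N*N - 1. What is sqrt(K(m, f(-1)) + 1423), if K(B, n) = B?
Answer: 2*sqrt(349) ≈ 37.363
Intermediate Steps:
f(N) = -1 + N**2 (f(N) = N**2 - 1 = -1 + N**2)
sqrt(K(m, f(-1)) + 1423) = sqrt(-27 + 1423) = sqrt(1396) = 2*sqrt(349)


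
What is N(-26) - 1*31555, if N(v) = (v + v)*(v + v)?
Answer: -28851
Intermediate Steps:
N(v) = 4*v² (N(v) = (2*v)*(2*v) = 4*v²)
N(-26) - 1*31555 = 4*(-26)² - 1*31555 = 4*676 - 31555 = 2704 - 31555 = -28851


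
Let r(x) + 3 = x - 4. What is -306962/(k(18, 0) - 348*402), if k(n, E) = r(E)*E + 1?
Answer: 306962/139895 ≈ 2.1942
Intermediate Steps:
r(x) = -7 + x (r(x) = -3 + (x - 4) = -3 + (-4 + x) = -7 + x)
k(n, E) = 1 + E*(-7 + E) (k(n, E) = (-7 + E)*E + 1 = E*(-7 + E) + 1 = 1 + E*(-7 + E))
-306962/(k(18, 0) - 348*402) = -306962/((1 + 0*(-7 + 0)) - 348*402) = -306962/((1 + 0*(-7)) - 139896) = -306962/((1 + 0) - 139896) = -306962/(1 - 139896) = -306962/(-139895) = -306962*(-1/139895) = 306962/139895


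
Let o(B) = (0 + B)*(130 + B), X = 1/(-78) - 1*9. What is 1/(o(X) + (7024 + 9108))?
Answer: 6084/91512877 ≈ 6.6482e-5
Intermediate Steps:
X = -703/78 (X = -1/78 - 9 = -703/78 ≈ -9.0128)
o(B) = B*(130 + B)
1/(o(X) + (7024 + 9108)) = 1/(-703*(130 - 703/78)/78 + (7024 + 9108)) = 1/(-703/78*9437/78 + 16132) = 1/(-6634211/6084 + 16132) = 1/(91512877/6084) = 6084/91512877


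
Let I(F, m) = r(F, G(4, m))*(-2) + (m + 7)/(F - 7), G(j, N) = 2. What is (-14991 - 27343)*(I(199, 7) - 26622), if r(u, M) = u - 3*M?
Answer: 54880972087/48 ≈ 1.1434e+9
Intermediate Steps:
I(F, m) = 12 - 2*F + (7 + m)/(-7 + F) (I(F, m) = (F - 3*2)*(-2) + (m + 7)/(F - 7) = (F - 6)*(-2) + (7 + m)/(-7 + F) = (-6 + F)*(-2) + (7 + m)/(-7 + F) = (12 - 2*F) + (7 + m)/(-7 + F) = 12 - 2*F + (7 + m)/(-7 + F))
(-14991 - 27343)*(I(199, 7) - 26622) = (-14991 - 27343)*((-77 + 7 - 2*199² + 26*199)/(-7 + 199) - 26622) = -42334*((-77 + 7 - 2*39601 + 5174)/192 - 26622) = -42334*((-77 + 7 - 79202 + 5174)/192 - 26622) = -42334*((1/192)*(-74098) - 26622) = -42334*(-37049/96 - 26622) = -42334*(-2592761/96) = 54880972087/48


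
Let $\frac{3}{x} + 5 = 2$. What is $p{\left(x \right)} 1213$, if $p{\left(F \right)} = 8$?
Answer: $9704$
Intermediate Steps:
$x = -1$ ($x = \frac{3}{-5 + 2} = \frac{3}{-3} = 3 \left(- \frac{1}{3}\right) = -1$)
$p{\left(x \right)} 1213 = 8 \cdot 1213 = 9704$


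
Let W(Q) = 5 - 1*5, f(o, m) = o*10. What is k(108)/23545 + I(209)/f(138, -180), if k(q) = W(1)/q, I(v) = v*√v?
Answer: 209*√209/1380 ≈ 2.1895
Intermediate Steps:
f(o, m) = 10*o
I(v) = v^(3/2)
W(Q) = 0 (W(Q) = 5 - 5 = 0)
k(q) = 0 (k(q) = 0/q = 0)
k(108)/23545 + I(209)/f(138, -180) = 0/23545 + 209^(3/2)/((10*138)) = 0*(1/23545) + (209*√209)/1380 = 0 + (209*√209)*(1/1380) = 0 + 209*√209/1380 = 209*√209/1380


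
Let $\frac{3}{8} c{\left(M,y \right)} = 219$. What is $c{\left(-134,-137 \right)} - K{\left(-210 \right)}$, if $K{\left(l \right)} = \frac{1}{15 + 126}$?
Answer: $\frac{82343}{141} \approx 583.99$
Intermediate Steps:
$c{\left(M,y \right)} = 584$ ($c{\left(M,y \right)} = \frac{8}{3} \cdot 219 = 584$)
$K{\left(l \right)} = \frac{1}{141}$
$c{\left(-134,-137 \right)} - K{\left(-210 \right)} = 584 - \frac{1}{141} = \frac{82343}{141}$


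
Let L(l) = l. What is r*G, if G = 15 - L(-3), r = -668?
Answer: -12024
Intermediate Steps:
G = 18 (G = 15 - 1*(-3) = 15 + 3 = 18)
r*G = -668*18 = -12024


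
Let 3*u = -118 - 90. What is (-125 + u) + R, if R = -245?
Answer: -1318/3 ≈ -439.33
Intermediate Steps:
u = -208/3 (u = (-118 - 90)/3 = (⅓)*(-208) = -208/3 ≈ -69.333)
(-125 + u) + R = (-125 - 208/3) - 245 = -583/3 - 245 = -1318/3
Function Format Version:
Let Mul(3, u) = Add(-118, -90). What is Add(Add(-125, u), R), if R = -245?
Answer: Rational(-1318, 3) ≈ -439.33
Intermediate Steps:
u = Rational(-208, 3) (u = Mul(Rational(1, 3), Add(-118, -90)) = Mul(Rational(1, 3), -208) = Rational(-208, 3) ≈ -69.333)
Add(Add(-125, u), R) = Add(Add(-125, Rational(-208, 3)), -245) = Add(Rational(-583, 3), -245) = Rational(-1318, 3)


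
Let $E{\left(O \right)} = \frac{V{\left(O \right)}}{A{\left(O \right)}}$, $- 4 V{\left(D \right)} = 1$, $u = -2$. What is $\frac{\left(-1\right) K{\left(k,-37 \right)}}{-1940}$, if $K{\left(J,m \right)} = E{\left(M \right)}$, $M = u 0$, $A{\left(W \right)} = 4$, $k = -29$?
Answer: $- \frac{1}{31040} \approx -3.2216 \cdot 10^{-5}$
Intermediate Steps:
$M = 0$ ($M = \left(-2\right) 0 = 0$)
$V{\left(D \right)} = - \frac{1}{4}$ ($V{\left(D \right)} = \left(- \frac{1}{4}\right) 1 = - \frac{1}{4}$)
$E{\left(O \right)} = - \frac{1}{16}$ ($E{\left(O \right)} = - \frac{1}{4 \cdot 4} = \left(- \frac{1}{4}\right) \frac{1}{4} = - \frac{1}{16}$)
$K{\left(J,m \right)} = - \frac{1}{16}$
$\frac{\left(-1\right) K{\left(k,-37 \right)}}{-1940} = \frac{\left(-1\right) \left(- \frac{1}{16}\right)}{-1940} = \frac{1}{16} \left(- \frac{1}{1940}\right) = - \frac{1}{31040}$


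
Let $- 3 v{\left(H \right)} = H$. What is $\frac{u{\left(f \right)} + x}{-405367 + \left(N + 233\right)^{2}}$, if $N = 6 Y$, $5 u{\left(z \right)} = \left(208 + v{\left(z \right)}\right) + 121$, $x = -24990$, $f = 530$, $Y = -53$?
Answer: $\frac{374393}{5972130} \approx 0.06269$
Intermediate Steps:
$v{\left(H \right)} = - \frac{H}{3}$
$u{\left(z \right)} = \frac{329}{5} - \frac{z}{15}$ ($u{\left(z \right)} = \frac{\left(208 - \frac{z}{3}\right) + 121}{5} = \frac{329 - \frac{z}{3}}{5} = \frac{329}{5} - \frac{z}{15}$)
$N = -318$ ($N = 6 \left(-53\right) = -318$)
$\frac{u{\left(f \right)} + x}{-405367 + \left(N + 233\right)^{2}} = \frac{\left(\frac{329}{5} - \frac{106}{3}\right) - 24990}{-405367 + \left(-318 + 233\right)^{2}} = \frac{\left(\frac{329}{5} - \frac{106}{3}\right) - 24990}{-405367 + \left(-85\right)^{2}} = \frac{\frac{457}{15} - 24990}{-405367 + 7225} = - \frac{374393}{15 \left(-398142\right)} = \left(- \frac{374393}{15}\right) \left(- \frac{1}{398142}\right) = \frac{374393}{5972130}$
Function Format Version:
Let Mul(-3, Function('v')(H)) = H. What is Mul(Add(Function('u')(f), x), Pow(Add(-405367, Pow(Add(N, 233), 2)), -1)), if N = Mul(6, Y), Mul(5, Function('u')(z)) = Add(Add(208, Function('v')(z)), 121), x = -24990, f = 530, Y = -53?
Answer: Rational(374393, 5972130) ≈ 0.062690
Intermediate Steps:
Function('v')(H) = Mul(Rational(-1, 3), H)
Function('u')(z) = Add(Rational(329, 5), Mul(Rational(-1, 15), z)) (Function('u')(z) = Mul(Rational(1, 5), Add(Add(208, Mul(Rational(-1, 3), z)), 121)) = Mul(Rational(1, 5), Add(329, Mul(Rational(-1, 3), z))) = Add(Rational(329, 5), Mul(Rational(-1, 15), z)))
N = -318 (N = Mul(6, -53) = -318)
Mul(Add(Function('u')(f), x), Pow(Add(-405367, Pow(Add(N, 233), 2)), -1)) = Mul(Add(Add(Rational(329, 5), Mul(Rational(-1, 15), 530)), -24990), Pow(Add(-405367, Pow(Add(-318, 233), 2)), -1)) = Mul(Add(Add(Rational(329, 5), Rational(-106, 3)), -24990), Pow(Add(-405367, Pow(-85, 2)), -1)) = Mul(Add(Rational(457, 15), -24990), Pow(Add(-405367, 7225), -1)) = Mul(Rational(-374393, 15), Pow(-398142, -1)) = Mul(Rational(-374393, 15), Rational(-1, 398142)) = Rational(374393, 5972130)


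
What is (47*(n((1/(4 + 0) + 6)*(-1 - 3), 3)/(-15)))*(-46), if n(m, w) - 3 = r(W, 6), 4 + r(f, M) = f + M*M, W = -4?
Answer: 67022/15 ≈ 4468.1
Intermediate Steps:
r(f, M) = -4 + f + M² (r(f, M) = -4 + (f + M*M) = -4 + (f + M²) = -4 + f + M²)
n(m, w) = 31 (n(m, w) = 3 + (-4 - 4 + 6²) = 3 + (-4 - 4 + 36) = 3 + 28 = 31)
(47*(n((1/(4 + 0) + 6)*(-1 - 3), 3)/(-15)))*(-46) = (47*(31/(-15)))*(-46) = (47*(31*(-1/15)))*(-46) = (47*(-31/15))*(-46) = -1457/15*(-46) = 67022/15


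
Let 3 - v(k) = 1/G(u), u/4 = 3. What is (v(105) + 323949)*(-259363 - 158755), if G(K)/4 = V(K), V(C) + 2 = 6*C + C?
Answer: -541800644245/4 ≈ -1.3545e+11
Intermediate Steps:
u = 12 (u = 4*3 = 12)
V(C) = -2 + 7*C (V(C) = -2 + (6*C + C) = -2 + 7*C)
G(K) = -8 + 28*K (G(K) = 4*(-2 + 7*K) = -8 + 28*K)
v(k) = 983/328 (v(k) = 3 - 1/(-8 + 28*12) = 3 - 1/(-8 + 336) = 3 - 1/328 = 983/328)
(v(105) + 323949)*(-259363 - 158755) = (983/328 + 323949)*(-259363 - 158755) = (106256255/328)*(-418118) = -541800644245/4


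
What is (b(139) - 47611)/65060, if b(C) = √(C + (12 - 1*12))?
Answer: -47611/65060 + √139/65060 ≈ -0.73162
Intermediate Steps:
b(C) = √C (b(C) = √(C + (12 - 12)) = √(C + 0) = √C)
(b(139) - 47611)/65060 = (√139 - 47611)/65060 = (-47611 + √139)*(1/65060) = -47611/65060 + √139/65060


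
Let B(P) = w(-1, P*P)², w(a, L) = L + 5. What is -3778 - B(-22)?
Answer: -242899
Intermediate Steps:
w(a, L) = 5 + L
B(P) = (5 + P²)² (B(P) = (5 + P*P)² = (5 + P²)²)
-3778 - B(-22) = -3778 - (5 + (-22)²)² = -3778 - (5 + 484)² = -3778 - 1*489² = -3778 - 1*239121 = -3778 - 239121 = -242899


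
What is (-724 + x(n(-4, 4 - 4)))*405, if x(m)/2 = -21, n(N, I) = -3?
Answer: -310230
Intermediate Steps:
x(m) = -42 (x(m) = 2*(-21) = -42)
(-724 + x(n(-4, 4 - 4)))*405 = (-724 - 42)*405 = -766*405 = -310230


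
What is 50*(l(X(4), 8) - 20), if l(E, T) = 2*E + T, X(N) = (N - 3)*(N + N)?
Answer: 200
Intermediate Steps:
X(N) = 2*N*(-3 + N) (X(N) = (-3 + N)*(2*N) = 2*N*(-3 + N))
l(E, T) = T + 2*E
50*(l(X(4), 8) - 20) = 50*((8 + 2*(2*4*(-3 + 4))) - 20) = 50*((8 + 2*(2*4*1)) - 20) = 50*((8 + 2*8) - 20) = 50*((8 + 16) - 20) = 50*(24 - 20) = 50*4 = 200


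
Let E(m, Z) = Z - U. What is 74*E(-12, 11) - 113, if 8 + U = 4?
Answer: 997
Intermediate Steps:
U = -4 (U = -8 + 4 = -4)
E(m, Z) = 4 + Z (E(m, Z) = Z - 1*(-4) = Z + 4 = 4 + Z)
74*E(-12, 11) - 113 = 74*(4 + 11) - 113 = 74*15 - 113 = 1110 - 113 = 997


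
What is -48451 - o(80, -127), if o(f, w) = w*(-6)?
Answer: -49213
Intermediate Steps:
o(f, w) = -6*w
-48451 - o(80, -127) = -48451 - (-6)*(-127) = -48451 - 1*762 = -48451 - 762 = -49213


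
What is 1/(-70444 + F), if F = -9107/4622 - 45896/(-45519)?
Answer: -210388818/14820832305413 ≈ -1.4195e-5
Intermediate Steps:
F = -202410221/210388818 (F = -9107*1/4622 - 45896*(-1/45519) = -9107/4622 + 45896/45519 = -202410221/210388818 ≈ -0.96208)
1/(-70444 + F) = 1/(-70444 - 202410221/210388818) = 1/(-14820832305413/210388818) = -210388818/14820832305413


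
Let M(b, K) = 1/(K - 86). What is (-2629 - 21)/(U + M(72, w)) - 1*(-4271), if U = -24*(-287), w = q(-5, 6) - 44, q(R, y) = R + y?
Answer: 3794659471/888551 ≈ 4270.6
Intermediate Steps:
w = -43 (w = (-5 + 6) - 44 = 1 - 44 = -43)
U = 6888
M(b, K) = 1/(-86 + K)
(-2629 - 21)/(U + M(72, w)) - 1*(-4271) = (-2629 - 21)/(6888 + 1/(-86 - 43)) - 1*(-4271) = -2650/(6888 + 1/(-129)) + 4271 = -2650/(6888 - 1/129) + 4271 = -2650/888551/129 + 4271 = -2650*129/888551 + 4271 = -341850/888551 + 4271 = 3794659471/888551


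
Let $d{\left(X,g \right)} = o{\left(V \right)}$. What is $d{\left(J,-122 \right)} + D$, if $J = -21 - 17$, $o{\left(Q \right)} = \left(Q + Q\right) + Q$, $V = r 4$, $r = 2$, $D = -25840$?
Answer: $-25816$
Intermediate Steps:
$V = 8$ ($V = 2 \cdot 4 = 8$)
$o{\left(Q \right)} = 3 Q$ ($o{\left(Q \right)} = 2 Q + Q = 3 Q$)
$J = -38$ ($J = -21 - 17 = -38$)
$d{\left(X,g \right)} = 24$ ($d{\left(X,g \right)} = 3 \cdot 8 = 24$)
$d{\left(J,-122 \right)} + D = 24 - 25840 = -25816$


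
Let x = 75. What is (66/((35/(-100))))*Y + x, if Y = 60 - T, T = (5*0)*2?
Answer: -78675/7 ≈ -11239.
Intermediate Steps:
T = 0 (T = 0*2 = 0)
Y = 60 (Y = 60 - 1*0 = 60 + 0 = 60)
(66/((35/(-100))))*Y + x = (66/((35/(-100))))*60 + 75 = (66/((35*(-1/100))))*60 + 75 = (66/(-7/20))*60 + 75 = (66*(-20/7))*60 + 75 = -1320/7*60 + 75 = -79200/7 + 75 = -78675/7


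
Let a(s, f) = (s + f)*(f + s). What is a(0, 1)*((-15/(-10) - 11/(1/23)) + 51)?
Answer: -401/2 ≈ -200.50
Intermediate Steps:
a(s, f) = (f + s)² (a(s, f) = (f + s)*(f + s) = (f + s)²)
a(0, 1)*((-15/(-10) - 11/(1/23)) + 51) = (1 + 0)²*((-15/(-10) - 11/(1/23)) + 51) = 1²*((-15*(-⅒) - 11/1/23) + 51) = 1*((3/2 - 11*23) + 51) = 1*((3/2 - 253) + 51) = 1*(-503/2 + 51) = 1*(-401/2) = -401/2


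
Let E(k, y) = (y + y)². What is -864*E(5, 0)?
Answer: 0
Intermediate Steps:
E(k, y) = 4*y² (E(k, y) = (2*y)² = 4*y²)
-864*E(5, 0) = -3456*0² = -3456*0 = -864*0 = 0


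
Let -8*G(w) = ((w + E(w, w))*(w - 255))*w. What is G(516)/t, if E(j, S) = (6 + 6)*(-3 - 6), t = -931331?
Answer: 6868476/931331 ≈ 7.3749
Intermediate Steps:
E(j, S) = -108 (E(j, S) = 12*(-9) = -108)
G(w) = -w*(-255 + w)*(-108 + w)/8 (G(w) = -(w - 108)*(w - 255)*w/8 = -(-108 + w)*(-255 + w)*w/8 = -(-255 + w)*(-108 + w)*w/8 = -w*(-255 + w)*(-108 + w)/8)
G(516)/t = ((1/8)*516*(-27540 - 1*516**2 + 363*516))/(-931331) = ((1/8)*516*(-27540 - 1*266256 + 187308))*(-1/931331) = ((1/8)*516*(-27540 - 266256 + 187308))*(-1/931331) = ((1/8)*516*(-106488))*(-1/931331) = -6868476*(-1/931331) = 6868476/931331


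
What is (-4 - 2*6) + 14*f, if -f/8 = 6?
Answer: -688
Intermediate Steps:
f = -48 (f = -8*6 = -48)
(-4 - 2*6) + 14*f = (-4 - 2*6) + 14*(-48) = (-4 - 12) - 672 = -16 - 672 = -688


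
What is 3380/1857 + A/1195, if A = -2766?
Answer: -1097362/2219115 ≈ -0.49450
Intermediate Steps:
3380/1857 + A/1195 = 3380/1857 - 2766/1195 = -1097362/2219115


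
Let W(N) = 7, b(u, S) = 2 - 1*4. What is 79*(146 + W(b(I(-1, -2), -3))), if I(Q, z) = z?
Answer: 12087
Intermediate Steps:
b(u, S) = -2 (b(u, S) = 2 - 4 = -2)
79*(146 + W(b(I(-1, -2), -3))) = 79*(146 + 7) = 79*153 = 12087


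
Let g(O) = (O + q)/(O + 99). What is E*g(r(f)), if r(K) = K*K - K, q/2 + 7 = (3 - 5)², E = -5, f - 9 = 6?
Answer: -340/103 ≈ -3.3010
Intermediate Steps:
f = 15 (f = 9 + 6 = 15)
q = -6 (q = -14 + 2*(3 - 5)² = -14 + 2*(-2)² = -14 + 2*4 = -14 + 8 = -6)
r(K) = K² - K
g(O) = (-6 + O)/(99 + O) (g(O) = (O - 6)/(O + 99) = (-6 + O)/(99 + O))
E*g(r(f)) = -5*(-6 + 15*(-1 + 15))/(99 + 15*(-1 + 15)) = -5*(-6 + 15*14)/(99 + 15*14) = -5*(-6 + 210)/(99 + 210) = -5*204/309 = -5*68/103 = -340/103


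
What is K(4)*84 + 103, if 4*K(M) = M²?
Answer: 439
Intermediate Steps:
K(M) = M²/4
K(4)*84 + 103 = ((¼)*4²)*84 + 103 = ((¼)*16)*84 + 103 = 4*84 + 103 = 336 + 103 = 439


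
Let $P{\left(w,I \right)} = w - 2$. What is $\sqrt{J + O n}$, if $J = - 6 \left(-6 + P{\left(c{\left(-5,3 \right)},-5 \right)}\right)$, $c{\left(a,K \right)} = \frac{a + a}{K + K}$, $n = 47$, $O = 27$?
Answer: $\sqrt{1327} \approx 36.428$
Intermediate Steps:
$c{\left(a,K \right)} = \frac{a}{K}$ ($c{\left(a,K \right)} = \frac{2 a}{2 K} = 2 a \frac{1}{2 K} = \frac{a}{K}$)
$P{\left(w,I \right)} = -2 + w$ ($P{\left(w,I \right)} = w - 2 = -2 + w$)
$J = 58$ ($J = - 6 \left(-6 - \left(2 + \frac{5}{3}\right)\right) = - 6 \left(-6 - \frac{11}{3}\right) = \left(-6\right) \left(- \frac{29}{3}\right) = 58$)
$\sqrt{J + O n} = \sqrt{58 + 27 \cdot 47} = \sqrt{58 + 1269} = \sqrt{1327}$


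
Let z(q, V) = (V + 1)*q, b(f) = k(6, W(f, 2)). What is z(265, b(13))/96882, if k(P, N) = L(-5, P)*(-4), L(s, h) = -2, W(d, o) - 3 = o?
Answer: 795/32294 ≈ 0.024618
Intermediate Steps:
W(d, o) = 3 + o
k(P, N) = 8 (k(P, N) = -2*(-4) = 8)
b(f) = 8
z(q, V) = q*(1 + V) (z(q, V) = (1 + V)*q = q*(1 + V))
z(265, b(13))/96882 = (265*(1 + 8))/96882 = (265*9)*(1/96882) = 2385*(1/96882) = 795/32294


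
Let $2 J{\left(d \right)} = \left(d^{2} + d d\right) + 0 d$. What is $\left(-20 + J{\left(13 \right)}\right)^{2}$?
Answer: $22201$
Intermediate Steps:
$J{\left(d \right)} = d^{2}$ ($J{\left(d \right)} = \frac{\left(d^{2} + d d\right) + 0 d}{2} = \frac{\left(d^{2} + d^{2}\right) + 0}{2} = \frac{2 d^{2} + 0}{2} = \frac{2 d^{2}}{2} = d^{2}$)
$\left(-20 + J{\left(13 \right)}\right)^{2} = \left(-20 + 13^{2}\right)^{2} = \left(-20 + 169\right)^{2} = 149^{2} = 22201$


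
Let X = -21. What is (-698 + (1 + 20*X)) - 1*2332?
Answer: -3449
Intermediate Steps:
(-698 + (1 + 20*X)) - 1*2332 = (-698 + (1 + 20*(-21))) - 1*2332 = (-698 + (1 - 420)) - 2332 = (-698 - 419) - 2332 = -1117 - 2332 = -3449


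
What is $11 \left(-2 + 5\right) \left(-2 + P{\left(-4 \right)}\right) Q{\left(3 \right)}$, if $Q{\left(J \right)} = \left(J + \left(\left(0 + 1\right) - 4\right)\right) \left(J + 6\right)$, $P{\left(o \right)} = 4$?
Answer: $0$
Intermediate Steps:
$Q{\left(J \right)} = \left(-3 + J\right) \left(6 + J\right)$ ($Q{\left(J \right)} = \left(J + \left(1 - 4\right)\right) \left(6 + J\right) = \left(J - 3\right) \left(6 + J\right) = \left(-3 + J\right) \left(6 + J\right)$)
$11 \left(-2 + 5\right) \left(-2 + P{\left(-4 \right)}\right) Q{\left(3 \right)} = 11 \left(-2 + 5\right) \left(-2 + 4\right) \left(-18 + 3^{2} + 3 \cdot 3\right) = 11 \cdot 3 \cdot 2 \left(-18 + 9 + 9\right) = 11 \cdot 6 \cdot 0 = 66 \cdot 0 = 0$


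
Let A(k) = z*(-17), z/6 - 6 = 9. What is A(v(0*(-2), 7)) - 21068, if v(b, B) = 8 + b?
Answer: -22598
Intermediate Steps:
z = 90 (z = 36 + 6*9 = 36 + 54 = 90)
A(k) = -1530 (A(k) = 90*(-17) = -1530)
A(v(0*(-2), 7)) - 21068 = -1530 - 21068 = -22598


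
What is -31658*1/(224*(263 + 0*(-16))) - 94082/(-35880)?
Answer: 275416859/132110160 ≈ 2.0848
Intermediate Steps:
-31658*1/(224*(263 + 0*(-16))) - 94082/(-35880) = -31658*1/(224*(263 + 0)) - 94082*(-1/35880) = -31658/(263*224) + 47041/17940 = -31658/58912 + 47041/17940 = -31658*1/58912 + 47041/17940 = -15829/29456 + 47041/17940 = 275416859/132110160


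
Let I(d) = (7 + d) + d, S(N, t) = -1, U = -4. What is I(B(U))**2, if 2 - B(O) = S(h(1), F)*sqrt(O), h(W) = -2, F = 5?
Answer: 105 + 88*I ≈ 105.0 + 88.0*I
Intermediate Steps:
B(O) = 2 + sqrt(O) (B(O) = 2 - (-1)*sqrt(O) = 2 + sqrt(O))
I(d) = 7 + 2*d
I(B(U))**2 = (7 + 2*(2 + sqrt(-4)))**2 = (7 + 2*(2 + 2*I))**2 = (7 + (4 + 4*I))**2 = (11 + 4*I)**2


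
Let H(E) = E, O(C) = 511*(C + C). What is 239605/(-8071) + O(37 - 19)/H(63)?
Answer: 2117127/8071 ≈ 262.31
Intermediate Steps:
O(C) = 1022*C (O(C) = 511*(2*C) = 1022*C)
239605/(-8071) + O(37 - 19)/H(63) = 239605/(-8071) + (1022*(37 - 19))/63 = 239605*(-1/8071) + (1022*18)*(1/63) = -239605/8071 + 18396*(1/63) = -239605/8071 + 292 = 2117127/8071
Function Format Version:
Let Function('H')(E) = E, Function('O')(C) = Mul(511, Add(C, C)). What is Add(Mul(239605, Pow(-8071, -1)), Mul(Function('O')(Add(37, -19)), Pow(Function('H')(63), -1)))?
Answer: Rational(2117127, 8071) ≈ 262.31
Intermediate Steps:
Function('O')(C) = Mul(1022, C) (Function('O')(C) = Mul(511, Mul(2, C)) = Mul(1022, C))
Add(Mul(239605, Pow(-8071, -1)), Mul(Function('O')(Add(37, -19)), Pow(Function('H')(63), -1))) = Add(Mul(239605, Pow(-8071, -1)), Mul(Mul(1022, Add(37, -19)), Pow(63, -1))) = Add(Mul(239605, Rational(-1, 8071)), Mul(Mul(1022, 18), Rational(1, 63))) = Add(Rational(-239605, 8071), Mul(18396, Rational(1, 63))) = Add(Rational(-239605, 8071), 292) = Rational(2117127, 8071)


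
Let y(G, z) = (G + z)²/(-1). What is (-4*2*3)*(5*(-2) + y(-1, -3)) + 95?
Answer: 719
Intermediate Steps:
y(G, z) = -(G + z)² (y(G, z) = (G + z)²*(-1) = -(G + z)²)
(-4*2*3)*(5*(-2) + y(-1, -3)) + 95 = (-4*2*3)*(5*(-2) - (-1 - 3)²) + 95 = (-8*3)*(-10 - 1*(-4)²) + 95 = -24*(-10 - 1*16) + 95 = -24*(-10 - 16) + 95 = -24*(-26) + 95 = 624 + 95 = 719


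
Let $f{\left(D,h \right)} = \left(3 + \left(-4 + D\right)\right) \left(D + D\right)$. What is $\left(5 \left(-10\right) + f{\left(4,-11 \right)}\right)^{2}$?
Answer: $676$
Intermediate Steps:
$f{\left(D,h \right)} = 2 D \left(-1 + D\right)$ ($f{\left(D,h \right)} = \left(-1 + D\right) 2 D = 2 D \left(-1 + D\right)$)
$\left(5 \left(-10\right) + f{\left(4,-11 \right)}\right)^{2} = \left(5 \left(-10\right) + 2 \cdot 4 \left(-1 + 4\right)\right)^{2} = \left(-50 + 2 \cdot 4 \cdot 3\right)^{2} = \left(-50 + 24\right)^{2} = \left(-26\right)^{2} = 676$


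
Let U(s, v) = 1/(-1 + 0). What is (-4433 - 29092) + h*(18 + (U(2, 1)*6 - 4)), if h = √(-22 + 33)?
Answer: -33525 + 8*√11 ≈ -33499.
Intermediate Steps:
U(s, v) = -1 (U(s, v) = 1/(-1) = -1)
h = √11 ≈ 3.3166
(-4433 - 29092) + h*(18 + (U(2, 1)*6 - 4)) = (-4433 - 29092) + √11*(18 + (-1*6 - 4)) = -33525 + √11*(18 + (-6 - 4)) = -33525 + √11*(18 - 10) = -33525 + √11*8 = -33525 + 8*√11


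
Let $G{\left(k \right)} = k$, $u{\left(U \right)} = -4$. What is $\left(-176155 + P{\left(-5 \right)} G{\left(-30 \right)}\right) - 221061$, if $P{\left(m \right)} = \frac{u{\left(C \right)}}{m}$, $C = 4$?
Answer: $-397240$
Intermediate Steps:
$P{\left(m \right)} = - \frac{4}{m}$
$\left(-176155 + P{\left(-5 \right)} G{\left(-30 \right)}\right) - 221061 = \left(-176155 + - \frac{4}{-5} \left(-30\right)\right) - 221061 = \left(-176155 + \left(-4\right) \left(- \frac{1}{5}\right) \left(-30\right)\right) - 221061 = \left(-176155 + \frac{4}{5} \left(-30\right)\right) - 221061 = \left(-176155 - 24\right) - 221061 = -176179 - 221061 = -397240$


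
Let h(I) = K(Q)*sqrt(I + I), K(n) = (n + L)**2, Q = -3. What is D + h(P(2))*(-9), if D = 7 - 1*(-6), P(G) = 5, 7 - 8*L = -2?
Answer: 13 - 2025*sqrt(10)/64 ≈ -87.056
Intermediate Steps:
L = 9/8 (L = 7/8 - 1/8*(-2) = 7/8 + 1/4 = 9/8 ≈ 1.1250)
D = 13 (D = 7 + 6 = 13)
K(n) = (9/8 + n)**2 (K(n) = (n + 9/8)**2 = (9/8 + n)**2)
h(I) = 225*sqrt(2)*sqrt(I)/64 (h(I) = ((9 + 8*(-3))**2/64)*sqrt(I + I) = ((9 - 24)**2/64)*sqrt(2*I) = ((1/64)*(-15)**2)*(sqrt(2)*sqrt(I)) = ((1/64)*225)*(sqrt(2)*sqrt(I)) = 225*(sqrt(2)*sqrt(I))/64 = 225*sqrt(2)*sqrt(I)/64)
D + h(P(2))*(-9) = 13 + (225*sqrt(2)*sqrt(5)/64)*(-9) = 13 + (225*sqrt(10)/64)*(-9) = 13 - 2025*sqrt(10)/64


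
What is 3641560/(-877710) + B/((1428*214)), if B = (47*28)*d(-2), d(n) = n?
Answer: -13015193/3130499 ≈ -4.1575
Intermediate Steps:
B = -2632 (B = (47*28)*(-2) = 1316*(-2) = -2632)
3641560/(-877710) + B/((1428*214)) = 3641560/(-877710) - 2632/(1428*214) = 3641560*(-1/877710) - 2632/305592 = -364156/87771 - 2632*1/305592 = -364156/87771 - 47/5457 = -13015193/3130499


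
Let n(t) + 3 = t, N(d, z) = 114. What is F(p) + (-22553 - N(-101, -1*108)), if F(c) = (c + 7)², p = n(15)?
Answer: -22306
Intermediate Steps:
n(t) = -3 + t
p = 12 (p = -3 + 15 = 12)
F(c) = (7 + c)²
F(p) + (-22553 - N(-101, -1*108)) = (7 + 12)² + (-22553 - 1*114) = 19² + (-22553 - 114) = 361 - 22667 = -22306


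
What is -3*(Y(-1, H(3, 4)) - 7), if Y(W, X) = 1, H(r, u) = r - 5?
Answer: 18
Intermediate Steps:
H(r, u) = -5 + r
-3*(Y(-1, H(3, 4)) - 7) = -3*(1 - 7) = -3*(-6) = 18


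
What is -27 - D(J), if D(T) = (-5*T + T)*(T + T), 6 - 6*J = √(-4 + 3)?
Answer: -173/9 - 8*I/3 ≈ -19.222 - 2.6667*I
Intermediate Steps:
J = 1 - I/6 (J = 1 - √(-4 + 3)/6 = 1 - I/6 ≈ 1.0 - 0.16667*I)
D(T) = -8*T² (D(T) = (-4*T)*(2*T) = -8*T²)
-27 - D(J) = -27 - (-8)*(1 - I/6)² = -27 + 8*(1 - I/6)²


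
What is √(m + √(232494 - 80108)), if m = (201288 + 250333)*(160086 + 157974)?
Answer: √(143642575260 + √152386) ≈ 3.7900e+5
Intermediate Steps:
m = 143642575260 (m = 451621*318060 = 143642575260)
√(m + √(232494 - 80108)) = √(143642575260 + √(232494 - 80108)) = √(143642575260 + √152386)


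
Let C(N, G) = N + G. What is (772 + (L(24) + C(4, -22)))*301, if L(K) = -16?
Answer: 222138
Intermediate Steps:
C(N, G) = G + N
(772 + (L(24) + C(4, -22)))*301 = (772 + (-16 + (-22 + 4)))*301 = (772 + (-16 - 18))*301 = (772 - 34)*301 = 738*301 = 222138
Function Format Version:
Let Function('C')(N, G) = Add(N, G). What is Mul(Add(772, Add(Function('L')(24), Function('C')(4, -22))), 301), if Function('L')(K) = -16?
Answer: 222138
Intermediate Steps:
Function('C')(N, G) = Add(G, N)
Mul(Add(772, Add(Function('L')(24), Function('C')(4, -22))), 301) = Mul(Add(772, Add(-16, Add(-22, 4))), 301) = Mul(Add(772, Add(-16, -18)), 301) = Mul(Add(772, -34), 301) = Mul(738, 301) = 222138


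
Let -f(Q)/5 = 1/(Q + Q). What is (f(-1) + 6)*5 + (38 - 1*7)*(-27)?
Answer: -1589/2 ≈ -794.50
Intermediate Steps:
f(Q) = -5/(2*Q) (f(Q) = -5/(Q + Q) = -5*1/(2*Q) = -5/(2*Q))
(f(-1) + 6)*5 + (38 - 1*7)*(-27) = (-5/2/(-1) + 6)*5 + (38 - 1*7)*(-27) = (-5/2*(-1) + 6)*5 + (38 - 7)*(-27) = (5/2 + 6)*5 + 31*(-27) = (17/2)*5 - 837 = 85/2 - 837 = -1589/2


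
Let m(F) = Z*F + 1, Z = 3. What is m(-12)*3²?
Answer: -315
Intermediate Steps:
m(F) = 1 + 3*F (m(F) = 3*F + 1 = 1 + 3*F)
m(-12)*3² = (1 + 3*(-12))*3² = (1 - 36)*9 = -35*9 = -315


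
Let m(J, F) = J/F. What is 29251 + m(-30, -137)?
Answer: 4007417/137 ≈ 29251.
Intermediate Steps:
29251 + m(-30, -137) = 29251 - 30/(-137) = 29251 - 30*(-1/137) = 29251 + 30/137 = 4007417/137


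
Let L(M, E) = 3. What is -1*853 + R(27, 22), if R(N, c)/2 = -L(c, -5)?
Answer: -859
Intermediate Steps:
R(N, c) = -6 (R(N, c) = 2*(-1*3) = 2*(-3) = -6)
-1*853 + R(27, 22) = -1*853 - 6 = -853 - 6 = -859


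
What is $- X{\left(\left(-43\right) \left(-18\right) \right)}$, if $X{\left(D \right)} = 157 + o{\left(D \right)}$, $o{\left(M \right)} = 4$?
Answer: $-161$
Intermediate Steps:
$X{\left(D \right)} = 161$ ($X{\left(D \right)} = 157 + 4 = 161$)
$- X{\left(\left(-43\right) \left(-18\right) \right)} = \left(-1\right) 161 = -161$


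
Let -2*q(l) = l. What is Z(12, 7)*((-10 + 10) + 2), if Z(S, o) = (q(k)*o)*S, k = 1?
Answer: -84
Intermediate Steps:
q(l) = -l/2
Z(S, o) = -S*o/2 (Z(S, o) = ((-½*1)*o)*S = (-o/2)*S = -S*o/2)
Z(12, 7)*((-10 + 10) + 2) = (-½*12*7)*((-10 + 10) + 2) = -42*(0 + 2) = -42*2 = -84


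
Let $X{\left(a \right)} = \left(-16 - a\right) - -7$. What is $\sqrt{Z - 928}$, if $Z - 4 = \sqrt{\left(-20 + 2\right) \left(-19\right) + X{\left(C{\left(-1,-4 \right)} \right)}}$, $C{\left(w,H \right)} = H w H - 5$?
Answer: $\sqrt{-924 + \sqrt{354}} \approx 30.086 i$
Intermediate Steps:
$C{\left(w,H \right)} = -5 + w H^{2}$ ($C{\left(w,H \right)} = w H^{2} - 5 = -5 + w H^{2}$)
$X{\left(a \right)} = -9 - a$ ($X{\left(a \right)} = \left(-16 - a\right) + 7 = -9 - a$)
$Z = 4 + \sqrt{354}$ ($Z = 4 + \sqrt{\left(-20 + 2\right) \left(-19\right) - \left(4 - 16\right)} = 4 + \sqrt{\left(-18\right) \left(-19\right) - \left(4 - 16\right)} = 4 + \sqrt{342 - -12} = 4 + \sqrt{342 + \left(-9 + 21\right)} = 4 + \sqrt{342 + 12} = 4 + \sqrt{354} \approx 22.815$)
$\sqrt{Z - 928} = \sqrt{\left(4 + \sqrt{354}\right) - 928} = \sqrt{-924 + \sqrt{354}}$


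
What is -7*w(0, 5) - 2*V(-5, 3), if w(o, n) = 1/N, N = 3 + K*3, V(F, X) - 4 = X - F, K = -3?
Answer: -137/6 ≈ -22.833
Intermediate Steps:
V(F, X) = 4 + X - F (V(F, X) = 4 + (X - F) = 4 + X - F)
N = -6 (N = 3 - 3*3 = 3 - 9 = -6)
w(o, n) = -1/6 (w(o, n) = 1/(-6) = -1/6)
-7*w(0, 5) - 2*V(-5, 3) = -7*(-1/6) - 2*(4 + 3 - 1*(-5)) = 7/6 - 2*(4 + 3 + 5) = 7/6 - 2*12 = 7/6 - 24 = -137/6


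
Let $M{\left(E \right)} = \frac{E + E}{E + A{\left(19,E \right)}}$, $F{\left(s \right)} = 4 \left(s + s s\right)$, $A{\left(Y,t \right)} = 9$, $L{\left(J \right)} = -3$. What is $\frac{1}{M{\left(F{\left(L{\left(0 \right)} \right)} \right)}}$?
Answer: $\frac{11}{16} \approx 0.6875$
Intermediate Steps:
$F{\left(s \right)} = 4 s + 4 s^{2}$ ($F{\left(s \right)} = 4 \left(s + s^{2}\right) = 4 s + 4 s^{2}$)
$M{\left(E \right)} = \frac{2 E}{9 + E}$ ($M{\left(E \right)} = \frac{E + E}{E + 9} = \frac{2 E}{9 + E}$)
$\frac{1}{M{\left(F{\left(L{\left(0 \right)} \right)} \right)}} = \frac{1}{2 \cdot 4 \left(-3\right) \left(1 - 3\right) \frac{1}{9 + 4 \left(-3\right) \left(1 - 3\right)}} = \frac{1}{2 \cdot 4 \left(-3\right) \left(-2\right) \frac{1}{9 + 4 \left(-3\right) \left(-2\right)}} = \frac{1}{2 \cdot 24 \frac{1}{9 + 24}} = \frac{1}{2 \cdot 24 \cdot \frac{1}{33}} = \frac{1}{\frac{16}{11}} = \frac{11}{16}$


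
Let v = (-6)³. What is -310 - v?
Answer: -94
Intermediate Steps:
v = -216
-310 - v = -310 - 1*(-216) = -310 + 216 = -94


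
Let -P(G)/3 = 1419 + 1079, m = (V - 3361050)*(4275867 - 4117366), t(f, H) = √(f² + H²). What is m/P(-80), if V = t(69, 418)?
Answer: 88788297675/1249 - 158501*√179485/7494 ≈ 7.1079e+7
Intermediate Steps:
t(f, H) = √(H² + f²)
V = √179485 (V = √(418² + 69²) = √(174724 + 4761) = √179485 ≈ 423.66)
m = -532729786050 + 158501*√179485 (m = (√179485 - 3361050)*(4275867 - 4117366) = (-3361050 + √179485)*158501 = -532729786050 + 158501*√179485 ≈ -5.3266e+11)
P(G) = -7494 (P(G) = -3*(1419 + 1079) = -3*2498 = -7494)
m/P(-80) = (-532729786050 + 158501*√179485)/(-7494) = (-532729786050 + 158501*√179485)*(-1/7494) = 88788297675/1249 - 158501*√179485/7494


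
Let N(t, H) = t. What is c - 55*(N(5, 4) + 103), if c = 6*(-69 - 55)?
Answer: -6684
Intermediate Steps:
c = -744 (c = 6*(-124) = -744)
c - 55*(N(5, 4) + 103) = -744 - 55*(5 + 103) = -744 - 55*108 = -744 - 5940 = -6684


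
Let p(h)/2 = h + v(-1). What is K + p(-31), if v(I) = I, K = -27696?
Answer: -27760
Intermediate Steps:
p(h) = -2 + 2*h (p(h) = 2*(h - 1) = 2*(-1 + h) = -2 + 2*h)
K + p(-31) = -27696 + (-2 + 2*(-31)) = -27696 + (-2 - 62) = -27696 - 64 = -27760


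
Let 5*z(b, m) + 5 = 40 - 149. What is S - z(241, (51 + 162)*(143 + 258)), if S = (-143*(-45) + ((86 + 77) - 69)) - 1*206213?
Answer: -998306/5 ≈ -1.9966e+5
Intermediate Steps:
S = -199684 (S = (6435 + (163 - 69)) - 206213 = (6435 + 94) - 206213 = 6529 - 206213 = -199684)
z(b, m) = -114/5 (z(b, m) = -1 + (40 - 149)/5 = -1 + (⅕)*(-109) = -1 - 109/5 = -114/5)
S - z(241, (51 + 162)*(143 + 258)) = -199684 - 1*(-114/5) = -199684 + 114/5 = -998306/5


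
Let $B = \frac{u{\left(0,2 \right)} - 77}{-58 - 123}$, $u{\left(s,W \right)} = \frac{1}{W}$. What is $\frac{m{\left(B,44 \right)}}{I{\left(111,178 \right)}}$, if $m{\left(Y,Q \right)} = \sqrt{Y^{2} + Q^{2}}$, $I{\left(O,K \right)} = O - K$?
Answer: $- \frac{\sqrt{253724593}}{24254} \approx -0.65675$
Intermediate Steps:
$B = \frac{153}{362}$ ($B = \frac{\frac{1}{2} - 77}{-58 - 123} = \frac{\frac{1}{2} - 77}{-181} = \left(- \frac{153}{2}\right) \left(- \frac{1}{181}\right) = \frac{153}{362} \approx 0.42265$)
$m{\left(Y,Q \right)} = \sqrt{Q^{2} + Y^{2}}$
$\frac{m{\left(B,44 \right)}}{I{\left(111,178 \right)}} = \frac{\sqrt{44^{2} + \left(\frac{153}{362}\right)^{2}}}{111 - 178} = \frac{\sqrt{1936 + \frac{23409}{131044}}}{111 - 178} = \frac{\sqrt{\frac{253724593}{131044}}}{-67} = \frac{\sqrt{253724593}}{362} \left(- \frac{1}{67}\right) = - \frac{\sqrt{253724593}}{24254}$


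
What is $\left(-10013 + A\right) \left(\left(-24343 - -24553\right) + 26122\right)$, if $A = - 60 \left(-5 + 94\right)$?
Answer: $-404275196$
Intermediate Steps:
$A = -5340$ ($A = \left(-60\right) 89 = -5340$)
$\left(-10013 + A\right) \left(\left(-24343 - -24553\right) + 26122\right) = \left(-10013 - 5340\right) \left(\left(-24343 - -24553\right) + 26122\right) = - 15353 \left(\left(-24343 + 24553\right) + 26122\right) = - 15353 \left(210 + 26122\right) = \left(-15353\right) 26332 = -404275196$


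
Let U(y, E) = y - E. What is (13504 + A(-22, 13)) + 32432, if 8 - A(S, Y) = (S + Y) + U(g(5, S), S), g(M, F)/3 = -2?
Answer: 45937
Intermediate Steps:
g(M, F) = -6 (g(M, F) = 3*(-2) = -6)
A(S, Y) = 14 - Y (A(S, Y) = 8 - ((S + Y) + (-6 - S)) = 8 - (-6 + Y) = 8 + (6 - Y) = 14 - Y)
(13504 + A(-22, 13)) + 32432 = (13504 + (14 - 1*13)) + 32432 = (13504 + (14 - 13)) + 32432 = (13504 + 1) + 32432 = 13505 + 32432 = 45937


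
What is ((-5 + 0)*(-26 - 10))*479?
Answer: 86220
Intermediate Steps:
((-5 + 0)*(-26 - 10))*479 = -5*(-36)*479 = 180*479 = 86220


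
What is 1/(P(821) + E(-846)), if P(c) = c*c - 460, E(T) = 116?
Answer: 1/673697 ≈ 1.4843e-6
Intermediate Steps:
P(c) = -460 + c² (P(c) = c² - 460 = -460 + c²)
1/(P(821) + E(-846)) = 1/((-460 + 821²) + 116) = 1/((-460 + 674041) + 116) = 1/(673581 + 116) = 1/673697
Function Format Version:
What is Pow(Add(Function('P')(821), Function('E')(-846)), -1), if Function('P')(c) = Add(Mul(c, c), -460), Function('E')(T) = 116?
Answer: Rational(1, 673697) ≈ 1.4843e-6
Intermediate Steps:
Function('P')(c) = Add(-460, Pow(c, 2)) (Function('P')(c) = Add(Pow(c, 2), -460) = Add(-460, Pow(c, 2)))
Pow(Add(Function('P')(821), Function('E')(-846)), -1) = Pow(Add(Add(-460, Pow(821, 2)), 116), -1) = Pow(Add(Add(-460, 674041), 116), -1) = Pow(Add(673581, 116), -1) = Pow(673697, -1) = Rational(1, 673697)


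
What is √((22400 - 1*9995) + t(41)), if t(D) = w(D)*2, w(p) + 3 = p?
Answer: √12481 ≈ 111.72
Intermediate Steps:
w(p) = -3 + p
t(D) = -6 + 2*D (t(D) = (-3 + D)*2 = -6 + 2*D)
√((22400 - 1*9995) + t(41)) = √((22400 - 1*9995) + (-6 + 2*41)) = √((22400 - 9995) + (-6 + 82)) = √(12405 + 76) = √12481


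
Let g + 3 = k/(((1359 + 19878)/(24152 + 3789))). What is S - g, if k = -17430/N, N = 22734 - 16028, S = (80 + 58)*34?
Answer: 15931594010/3390841 ≈ 4698.4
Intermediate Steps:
S = 4692 (S = 138*34 = 4692)
N = 6706
k = -1245/479 (k = -17430/6706 = -17430*1/6706 = -1245/479 ≈ -2.5992)
g = -21768038/3390841 (g = -3 - 1245*(24152 + 3789)/(1359 + 19878)/479 = -3 - 1245/(479*(21237/27941)) = -3 - 1245/(479*(21237*(1/27941))) = -3 - 1245/(479*21237/27941) = -3 - 1245/479*27941/21237 = -3 - 11595515/3390841 = -21768038/3390841 ≈ -6.4197)
S - g = 4692 - 1*(-21768038/3390841) = 4692 + 21768038/3390841 = 15931594010/3390841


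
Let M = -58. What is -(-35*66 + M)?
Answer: 2368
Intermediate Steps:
-(-35*66 + M) = -(-35*66 - 58) = -(-2310 - 58) = -1*(-2368) = 2368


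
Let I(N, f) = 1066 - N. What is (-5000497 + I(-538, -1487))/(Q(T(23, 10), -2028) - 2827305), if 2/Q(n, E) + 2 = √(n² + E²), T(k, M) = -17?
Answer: 58131629552297211613/32878448666795055281 + 9997786*√4113073/32878448666795055281 ≈ 1.7681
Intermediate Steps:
Q(n, E) = 2/(-2 + √(E² + n²)) (Q(n, E) = 2/(-2 + √(n² + E²)) = 2/(-2 + √(E² + n²)))
(-5000497 + I(-538, -1487))/(Q(T(23, 10), -2028) - 2827305) = (-5000497 + (1066 - 1*(-538)))/(2/(-2 + √((-2028)² + (-17)²)) - 2827305) = (-5000497 + (1066 + 538))/(2/(-2 + √(4112784 + 289)) - 2827305) = (-5000497 + 1604)/(2/(-2 + √4113073) - 2827305) = -4998893/(-2827305 + 2/(-2 + √4113073))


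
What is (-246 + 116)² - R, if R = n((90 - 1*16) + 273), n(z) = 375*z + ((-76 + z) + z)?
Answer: -113843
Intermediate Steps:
n(z) = -76 + 377*z (n(z) = 375*z + (-76 + 2*z) = -76 + 377*z)
R = 130743 (R = -76 + 377*((90 - 1*16) + 273) = -76 + 377*((90 - 16) + 273) = -76 + 377*(74 + 273) = -76 + 377*347 = -76 + 130819 = 130743)
(-246 + 116)² - R = (-246 + 116)² - 1*130743 = (-130)² - 130743 = 16900 - 130743 = -113843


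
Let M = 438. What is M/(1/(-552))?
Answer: -241776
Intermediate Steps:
M/(1/(-552)) = 438/(1/(-552)) = 438/(-1/552) = 438*(-552) = -241776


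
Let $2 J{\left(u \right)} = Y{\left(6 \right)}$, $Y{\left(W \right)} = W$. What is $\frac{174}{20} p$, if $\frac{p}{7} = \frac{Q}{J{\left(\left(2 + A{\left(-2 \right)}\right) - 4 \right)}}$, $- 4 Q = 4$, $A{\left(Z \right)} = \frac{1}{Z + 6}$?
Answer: $- \frac{203}{10} \approx -20.3$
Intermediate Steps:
$A{\left(Z \right)} = \frac{1}{6 + Z}$
$Q = -1$ ($Q = \left(- \frac{1}{4}\right) 4 = -1$)
$J{\left(u \right)} = 3$ ($J{\left(u \right)} = \frac{1}{2} \cdot 6 = 3$)
$p = - \frac{7}{3}$ ($p = 7 \left(- \frac{1}{3}\right) = - \frac{7}{3} \approx -2.3333$)
$\frac{174}{20} p = \frac{174}{20} \left(- \frac{7}{3}\right) = 174 \cdot \frac{1}{20} \left(- \frac{7}{3}\right) = \frac{87}{10} \left(- \frac{7}{3}\right) = - \frac{203}{10}$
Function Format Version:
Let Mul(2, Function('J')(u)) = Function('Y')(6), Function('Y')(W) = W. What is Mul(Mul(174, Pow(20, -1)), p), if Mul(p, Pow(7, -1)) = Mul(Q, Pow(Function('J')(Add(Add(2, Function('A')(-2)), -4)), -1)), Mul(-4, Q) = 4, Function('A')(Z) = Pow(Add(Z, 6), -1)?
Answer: Rational(-203, 10) ≈ -20.300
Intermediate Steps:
Function('A')(Z) = Pow(Add(6, Z), -1)
Q = -1 (Q = Mul(Rational(-1, 4), 4) = -1)
Function('J')(u) = 3 (Function('J')(u) = Mul(Rational(1, 2), 6) = 3)
p = Rational(-7, 3) (p = Mul(7, Mul(-1, Pow(3, -1))) = Mul(7, Mul(-1, Rational(1, 3))) = Mul(7, Rational(-1, 3)) = Rational(-7, 3) ≈ -2.3333)
Mul(Mul(174, Pow(20, -1)), p) = Mul(Mul(174, Pow(20, -1)), Rational(-7, 3)) = Mul(Mul(174, Rational(1, 20)), Rational(-7, 3)) = Mul(Rational(87, 10), Rational(-7, 3)) = Rational(-203, 10)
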